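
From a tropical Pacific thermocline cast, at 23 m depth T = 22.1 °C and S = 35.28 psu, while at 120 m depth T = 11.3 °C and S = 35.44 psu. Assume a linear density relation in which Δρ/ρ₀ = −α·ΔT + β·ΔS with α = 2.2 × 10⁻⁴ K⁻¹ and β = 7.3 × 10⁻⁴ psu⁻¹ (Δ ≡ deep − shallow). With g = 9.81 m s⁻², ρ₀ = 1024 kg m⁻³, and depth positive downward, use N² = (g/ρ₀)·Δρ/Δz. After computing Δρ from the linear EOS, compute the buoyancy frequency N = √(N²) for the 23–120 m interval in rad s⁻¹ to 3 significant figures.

ΔT = -10.8 K, ΔS = +0.16 psu (deep − shallow).
Δρ/ρ₀ = −αΔT + βΔS = 2.376 × 10⁻³ + 1.168 × 10⁻⁴ = 2.4928 × 10⁻³, so Δρ ≈ 2.553 kg m⁻³.
N² = (g/ρ₀)·Δρ/Δz = g·(Δρ/ρ₀)/Δz = 9.81 × 2.4928 × 10⁻³ / 97 = 2.5211 × 10⁻⁴ s⁻².
N = √(2.5211 × 10⁻⁴) = 0.015878 rad s⁻¹ ≈ 0.0159 rad s⁻¹.

0.0159 rad s⁻¹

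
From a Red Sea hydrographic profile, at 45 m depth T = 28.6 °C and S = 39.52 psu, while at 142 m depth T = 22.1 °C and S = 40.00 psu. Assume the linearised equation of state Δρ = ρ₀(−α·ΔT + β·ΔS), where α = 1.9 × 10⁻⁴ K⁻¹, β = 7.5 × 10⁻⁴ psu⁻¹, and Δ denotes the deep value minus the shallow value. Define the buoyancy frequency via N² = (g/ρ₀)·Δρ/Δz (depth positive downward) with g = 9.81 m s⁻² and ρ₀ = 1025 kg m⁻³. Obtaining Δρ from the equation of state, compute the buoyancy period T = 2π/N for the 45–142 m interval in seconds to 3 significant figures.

495 s

ΔT = -6.5 K, ΔS = +0.48 psu (deep − shallow).
Δρ/ρ₀ = −αΔT + βΔS = 1.235 × 10⁻³ + 3.60 × 10⁻⁴ = 1.595 × 10⁻³, so Δρ ≈ 1.635 kg m⁻³.
N² = (g/ρ₀)·Δρ/Δz = g·(Δρ/ρ₀)/Δz = 9.81 × 1.595 × 10⁻³ / 97 = 1.6131 × 10⁻⁴ s⁻².
N = √(1.6131 × 10⁻⁴) = 0.012701 rad s⁻¹ → T = 2π/N = 494.70 s ≈ 495 s.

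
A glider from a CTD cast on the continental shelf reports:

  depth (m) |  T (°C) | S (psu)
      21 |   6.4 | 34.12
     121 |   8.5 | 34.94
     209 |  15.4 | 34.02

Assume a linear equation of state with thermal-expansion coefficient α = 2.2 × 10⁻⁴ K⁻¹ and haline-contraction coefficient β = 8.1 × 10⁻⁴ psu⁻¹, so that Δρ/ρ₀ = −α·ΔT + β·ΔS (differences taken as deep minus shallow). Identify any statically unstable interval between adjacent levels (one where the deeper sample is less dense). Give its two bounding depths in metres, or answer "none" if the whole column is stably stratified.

Evaluate Δρ/ρ₀ = −αΔT + βΔS across each adjacent pair:
  21–121 m: −αΔT+βΔS = −(2.2 × 10⁻⁴)(+2.1)+(8.1 × 10⁻⁴)(+0.82) = 2.0 × 10⁻⁴ → stable
  121–209 m: −αΔT+βΔS = −(2.2 × 10⁻⁴)(+6.9)+(8.1 × 10⁻⁴)(-0.92) = -2.3 × 10⁻³ → UNSTABLE
The 121–209 m interval has Δρ < 0: lighter water underlies denser water.

121–209 m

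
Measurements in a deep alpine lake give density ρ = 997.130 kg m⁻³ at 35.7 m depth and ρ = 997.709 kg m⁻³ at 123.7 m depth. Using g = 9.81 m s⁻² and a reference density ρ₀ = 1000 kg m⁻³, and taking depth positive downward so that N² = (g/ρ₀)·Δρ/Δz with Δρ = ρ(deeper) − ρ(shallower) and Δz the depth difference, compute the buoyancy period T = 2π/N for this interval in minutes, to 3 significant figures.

Δρ = 997.709 − 997.130 = 0.579 kg m⁻³ over Δz = 123.7 − 35.7 = 88 m.
N² = (9.81/1000) × (0.579/88) = 6.4545 × 10⁻⁵ s⁻².
N = √(6.4545 × 10⁻⁵) = 8.0340 × 10⁻³ rad s⁻¹, so T = 2π/N = 782.07 s = 13.035 min ≈ 13.0 min.

13.0 min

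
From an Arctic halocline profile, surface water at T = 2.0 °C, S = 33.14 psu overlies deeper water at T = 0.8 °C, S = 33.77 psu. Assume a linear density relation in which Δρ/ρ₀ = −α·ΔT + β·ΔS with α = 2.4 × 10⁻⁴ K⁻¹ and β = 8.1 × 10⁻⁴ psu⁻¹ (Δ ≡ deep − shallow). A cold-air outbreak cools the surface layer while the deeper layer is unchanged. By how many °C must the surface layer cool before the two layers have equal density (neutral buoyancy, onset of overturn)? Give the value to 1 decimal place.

Neutral buoyancy requires Δρ = 0, i.e. −α(T_deep − T_surf′) + β(S_deep − S_surf) = 0.
T_surf′ = T_deep − (β/α)·ΔS = 0.8 − (8.1 × 10⁻⁴/2.4 × 10⁻⁴)·(+0.63) = -1.326 °C.
Cooling required: 2.0 − (-1.326) = 3.326 °C.

3.3 °C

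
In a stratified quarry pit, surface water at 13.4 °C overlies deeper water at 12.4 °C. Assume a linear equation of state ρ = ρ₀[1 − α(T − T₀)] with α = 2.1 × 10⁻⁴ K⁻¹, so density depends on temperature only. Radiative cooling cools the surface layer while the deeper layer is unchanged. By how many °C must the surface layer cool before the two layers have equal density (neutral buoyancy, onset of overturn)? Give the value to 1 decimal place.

With temperature the only control, equal density requires T_surf′ = T_deep.
T_surf′ = 12.4 °C.
Cooling required: 13.4 − 12.4 = 1.0 °C.

1.0 °C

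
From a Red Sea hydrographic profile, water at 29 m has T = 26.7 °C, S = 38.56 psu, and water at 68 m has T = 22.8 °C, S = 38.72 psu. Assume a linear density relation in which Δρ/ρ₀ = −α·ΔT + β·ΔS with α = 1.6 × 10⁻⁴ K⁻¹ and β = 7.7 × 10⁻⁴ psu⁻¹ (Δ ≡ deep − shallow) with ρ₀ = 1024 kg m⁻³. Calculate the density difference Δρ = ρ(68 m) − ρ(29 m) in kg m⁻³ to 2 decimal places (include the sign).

+0.77 kg m⁻³

ΔT = -3.9 K, ΔS = +0.16 psu (deep − shallow).
Δρ/ρ₀ = −(1.6 × 10⁻⁴)(-3.9) + (7.7 × 10⁻⁴)(+0.16) = 7.472 × 10⁻⁴.
Δρ = 1024 × (7.472 × 10⁻⁴) = +0.77 kg m⁻³.
Positive Δρ: denser below, stable.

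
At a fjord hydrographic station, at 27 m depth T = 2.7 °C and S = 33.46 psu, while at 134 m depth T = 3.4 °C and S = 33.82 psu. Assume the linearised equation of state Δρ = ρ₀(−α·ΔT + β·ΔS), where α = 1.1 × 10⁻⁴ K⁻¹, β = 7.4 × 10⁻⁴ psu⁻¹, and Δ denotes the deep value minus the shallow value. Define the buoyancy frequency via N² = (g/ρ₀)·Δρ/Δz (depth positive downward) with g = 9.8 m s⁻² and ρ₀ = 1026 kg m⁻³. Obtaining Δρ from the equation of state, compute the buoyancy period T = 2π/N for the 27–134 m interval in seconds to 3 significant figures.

ΔT = +0.7 K, ΔS = +0.36 psu (deep − shallow).
Δρ/ρ₀ = −αΔT + βΔS = -7.70 × 10⁻⁵ + 2.664 × 10⁻⁴ = 1.894 × 10⁻⁴, so Δρ ≈ 0.1943 kg m⁻³.
N² = (g/ρ₀)·Δρ/Δz = g·(Δρ/ρ₀)/Δz = 9.8 × 1.894 × 10⁻⁴ / 107 = 1.7347 × 10⁻⁵ s⁻².
N = √(1.7347 × 10⁻⁵) = 4.1650 × 10⁻³ rad s⁻¹ → T = 2π/N = 1.5086 × 10³ s ≈ 1.51 × 10³ s.

1.51 × 10³ s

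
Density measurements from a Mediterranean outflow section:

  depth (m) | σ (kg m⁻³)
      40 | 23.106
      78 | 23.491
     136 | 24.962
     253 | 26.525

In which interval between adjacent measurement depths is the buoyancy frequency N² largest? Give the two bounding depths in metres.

Compute the density gradient over each adjacent pair:
  40–78 m: Δρ/Δz = 0.385/38 = 0.010 kg m⁻⁴
  78–136 m: Δρ/Δz = 1.471/58 = 0.025 kg m⁻⁴
  136–253 m: Δρ/Δz = 1.563/117 = 0.013 kg m⁻⁴
The largest gradient is in the 78–136 m interval — the pycnocline.

78–136 m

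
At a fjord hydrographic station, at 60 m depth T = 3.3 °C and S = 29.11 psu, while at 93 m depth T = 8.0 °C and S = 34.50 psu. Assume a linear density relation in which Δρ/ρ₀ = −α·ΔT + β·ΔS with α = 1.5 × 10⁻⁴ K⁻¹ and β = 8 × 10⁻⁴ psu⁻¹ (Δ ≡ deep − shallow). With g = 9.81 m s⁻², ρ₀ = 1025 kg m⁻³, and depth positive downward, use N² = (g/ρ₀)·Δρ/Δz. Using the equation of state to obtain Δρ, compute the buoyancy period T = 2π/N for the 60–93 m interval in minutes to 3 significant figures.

ΔT = +4.7 K, ΔS = +5.39 psu (deep − shallow).
Δρ/ρ₀ = −αΔT + βΔS = -7.05 × 10⁻⁴ + 4.312 × 10⁻³ = 3.607 × 10⁻³, so Δρ ≈ 3.697 kg m⁻³.
N² = (g/ρ₀)·Δρ/Δz = g·(Δρ/ρ₀)/Δz = 9.81 × 3.607 × 10⁻³ / 33 = 1.0723 × 10⁻³ s⁻².
N = √(1.0723 × 10⁻³) = 0.032746 rad s⁻¹ → T = 2π/N = 191.88 s = 3.1980 min ≈ 3.20 min.

3.20 min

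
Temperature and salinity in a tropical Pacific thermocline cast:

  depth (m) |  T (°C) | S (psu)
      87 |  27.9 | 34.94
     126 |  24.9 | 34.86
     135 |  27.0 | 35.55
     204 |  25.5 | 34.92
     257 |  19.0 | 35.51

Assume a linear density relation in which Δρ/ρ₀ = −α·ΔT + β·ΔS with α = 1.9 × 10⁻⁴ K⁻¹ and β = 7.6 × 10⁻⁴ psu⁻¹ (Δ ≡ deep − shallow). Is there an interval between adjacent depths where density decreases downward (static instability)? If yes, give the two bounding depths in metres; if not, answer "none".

135–204 m

Evaluate Δρ/ρ₀ = −αΔT + βΔS across each adjacent pair:
  87–126 m: −αΔT+βΔS = −(1.9 × 10⁻⁴)(-3.0)+(7.6 × 10⁻⁴)(-0.08) = 5.1 × 10⁻⁴ → stable
  126–135 m: −αΔT+βΔS = −(1.9 × 10⁻⁴)(+2.1)+(7.6 × 10⁻⁴)(+0.69) = 1.3 × 10⁻⁴ → stable
  135–204 m: −αΔT+βΔS = −(1.9 × 10⁻⁴)(-1.5)+(7.6 × 10⁻⁴)(-0.63) = -1.9 × 10⁻⁴ → UNSTABLE
  204–257 m: −αΔT+βΔS = −(1.9 × 10⁻⁴)(-6.5)+(7.6 × 10⁻⁴)(+0.59) = 1.7 × 10⁻³ → stable
The 135–204 m interval has Δρ < 0: lighter water underlies denser water.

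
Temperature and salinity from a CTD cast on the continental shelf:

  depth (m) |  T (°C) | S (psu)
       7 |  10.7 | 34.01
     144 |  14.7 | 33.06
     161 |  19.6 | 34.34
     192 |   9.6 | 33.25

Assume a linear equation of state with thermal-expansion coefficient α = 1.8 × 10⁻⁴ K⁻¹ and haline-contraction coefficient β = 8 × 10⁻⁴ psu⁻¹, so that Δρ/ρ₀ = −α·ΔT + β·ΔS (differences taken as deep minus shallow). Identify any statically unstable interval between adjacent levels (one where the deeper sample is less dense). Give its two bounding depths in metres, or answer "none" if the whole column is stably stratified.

Evaluate Δρ/ρ₀ = −αΔT + βΔS across each adjacent pair:
  7–144 m: −αΔT+βΔS = −(1.8 × 10⁻⁴)(+4.0)+(8 × 10⁻⁴)(-0.95) = -1.5 × 10⁻³ → UNSTABLE
  144–161 m: −αΔT+βΔS = −(1.8 × 10⁻⁴)(+4.9)+(8 × 10⁻⁴)(+1.28) = 1.4 × 10⁻⁴ → stable
  161–192 m: −αΔT+βΔS = −(1.8 × 10⁻⁴)(-10.0)+(8 × 10⁻⁴)(-1.09) = 9.3 × 10⁻⁴ → stable
The 7–144 m interval has Δρ < 0: lighter water underlies denser water.

7–144 m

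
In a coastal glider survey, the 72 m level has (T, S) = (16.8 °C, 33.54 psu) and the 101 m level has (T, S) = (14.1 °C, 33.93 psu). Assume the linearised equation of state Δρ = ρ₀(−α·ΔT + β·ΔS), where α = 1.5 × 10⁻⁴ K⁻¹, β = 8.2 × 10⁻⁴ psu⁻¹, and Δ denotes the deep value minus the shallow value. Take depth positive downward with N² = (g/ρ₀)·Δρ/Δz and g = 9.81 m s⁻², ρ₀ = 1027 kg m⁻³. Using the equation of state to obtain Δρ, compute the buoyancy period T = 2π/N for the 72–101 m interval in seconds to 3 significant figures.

401 s

ΔT = -2.7 K, ΔS = +0.39 psu (deep − shallow).
Δρ/ρ₀ = −αΔT + βΔS = 4.05 × 10⁻⁴ + 3.198 × 10⁻⁴ = 7.248 × 10⁻⁴, so Δρ ≈ 0.7444 kg m⁻³.
N² = (g/ρ₀)·Δρ/Δz = g·(Δρ/ρ₀)/Δz = 9.81 × 7.248 × 10⁻⁴ / 29 = 2.4518 × 10⁻⁴ s⁻².
N = √(2.4518 × 10⁻⁴) = 0.015658 rad s⁻¹ → T = 2π/N = 401.28 s ≈ 401 s.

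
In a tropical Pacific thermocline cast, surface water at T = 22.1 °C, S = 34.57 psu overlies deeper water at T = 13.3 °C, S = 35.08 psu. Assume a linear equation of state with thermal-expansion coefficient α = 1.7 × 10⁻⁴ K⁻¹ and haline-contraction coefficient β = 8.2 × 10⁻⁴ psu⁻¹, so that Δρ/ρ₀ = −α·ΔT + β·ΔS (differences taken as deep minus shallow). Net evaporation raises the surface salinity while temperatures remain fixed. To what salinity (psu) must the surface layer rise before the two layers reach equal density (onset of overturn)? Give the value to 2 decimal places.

Neutral buoyancy requires −α(T_deep − T_surf) + β(S_deep − S_surf′) = 0.
S_surf′ = S_deep − (α/β)·ΔT = 35.08 − (1.7 × 10⁻⁴/8.2 × 10⁻⁴)·(-8.8) = 36.9044 psu.
Increase required: 36.9044 − 34.57 = 2.3344 psu.

36.90 psu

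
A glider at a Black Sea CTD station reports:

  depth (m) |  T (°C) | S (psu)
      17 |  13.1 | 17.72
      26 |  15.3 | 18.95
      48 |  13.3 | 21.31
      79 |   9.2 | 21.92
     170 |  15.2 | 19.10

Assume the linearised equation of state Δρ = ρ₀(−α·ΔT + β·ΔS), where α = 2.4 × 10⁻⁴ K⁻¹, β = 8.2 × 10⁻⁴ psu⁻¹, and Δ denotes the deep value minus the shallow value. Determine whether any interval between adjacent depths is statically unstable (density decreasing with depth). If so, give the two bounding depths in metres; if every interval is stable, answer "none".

79–170 m

Evaluate Δρ/ρ₀ = −αΔT + βΔS across each adjacent pair:
  17–26 m: −αΔT+βΔS = −(2.4 × 10⁻⁴)(+2.2)+(8.2 × 10⁻⁴)(+1.23) = 4.8 × 10⁻⁴ → stable
  26–48 m: −αΔT+βΔS = −(2.4 × 10⁻⁴)(-2.0)+(8.2 × 10⁻⁴)(+2.36) = 2.4 × 10⁻³ → stable
  48–79 m: −αΔT+βΔS = −(2.4 × 10⁻⁴)(-4.1)+(8.2 × 10⁻⁴)(+0.61) = 1.5 × 10⁻³ → stable
  79–170 m: −αΔT+βΔS = −(2.4 × 10⁻⁴)(+6.0)+(8.2 × 10⁻⁴)(-2.82) = -3.8 × 10⁻³ → UNSTABLE
The 79–170 m interval has Δρ < 0: lighter water underlies denser water.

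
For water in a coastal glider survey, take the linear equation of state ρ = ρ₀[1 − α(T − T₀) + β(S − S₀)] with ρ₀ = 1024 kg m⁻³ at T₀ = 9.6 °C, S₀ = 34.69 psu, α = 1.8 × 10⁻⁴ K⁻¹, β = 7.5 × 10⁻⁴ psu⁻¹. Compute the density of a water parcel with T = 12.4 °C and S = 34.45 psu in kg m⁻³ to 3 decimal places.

1023.300 kg m⁻³

T − T₀ = +2.8 K, S − S₀ = -0.24 psu.
Bracket = 1 − α·(+2.8) + β·(-0.24) = 1 + (-6.84 × 10⁻⁴) = 0.9993160.
ρ = 1024 × 0.9993160 = 1023.300 kg m⁻³.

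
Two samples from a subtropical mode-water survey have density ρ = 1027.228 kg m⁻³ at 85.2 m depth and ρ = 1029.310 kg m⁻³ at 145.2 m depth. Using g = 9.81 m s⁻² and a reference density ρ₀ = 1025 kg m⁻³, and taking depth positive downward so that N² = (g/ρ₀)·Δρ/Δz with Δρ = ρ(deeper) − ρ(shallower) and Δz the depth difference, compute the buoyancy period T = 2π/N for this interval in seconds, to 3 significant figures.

345 s

Δρ = 1029.310 − 1027.228 = 2.082 kg m⁻³ over Δz = 145.2 − 85.2 = 60 m.
N² = (9.81/1025) × (2.082/60) = 3.3210 × 10⁻⁴ s⁻².
N = √(3.3210 × 10⁻⁴) = 0.018224 rad s⁻¹, so T = 2π/N = 344.78 s ≈ 345 s.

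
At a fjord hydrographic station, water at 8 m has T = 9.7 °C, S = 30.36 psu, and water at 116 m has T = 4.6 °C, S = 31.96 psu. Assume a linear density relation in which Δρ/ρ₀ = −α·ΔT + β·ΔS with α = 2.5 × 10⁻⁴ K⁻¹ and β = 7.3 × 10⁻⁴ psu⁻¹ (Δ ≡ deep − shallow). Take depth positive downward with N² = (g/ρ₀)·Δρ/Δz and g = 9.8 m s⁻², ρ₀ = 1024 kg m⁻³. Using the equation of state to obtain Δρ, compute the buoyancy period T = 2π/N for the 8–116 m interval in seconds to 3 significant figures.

422 s

ΔT = -5.1 K, ΔS = +1.60 psu (deep − shallow).
Δρ/ρ₀ = −αΔT + βΔS = 1.275 × 10⁻³ + 1.168 × 10⁻³ = 2.443 × 10⁻³, so Δρ ≈ 2.502 kg m⁻³.
N² = (g/ρ₀)·Δρ/Δz = g·(Δρ/ρ₀)/Δz = 9.8 × 2.443 × 10⁻³ / 108 = 2.2168 × 10⁻⁴ s⁻².
N = √(2.2168 × 10⁻⁴) = 0.014889 rad s⁻¹ → T = 2π/N = 422.00 s ≈ 422 s.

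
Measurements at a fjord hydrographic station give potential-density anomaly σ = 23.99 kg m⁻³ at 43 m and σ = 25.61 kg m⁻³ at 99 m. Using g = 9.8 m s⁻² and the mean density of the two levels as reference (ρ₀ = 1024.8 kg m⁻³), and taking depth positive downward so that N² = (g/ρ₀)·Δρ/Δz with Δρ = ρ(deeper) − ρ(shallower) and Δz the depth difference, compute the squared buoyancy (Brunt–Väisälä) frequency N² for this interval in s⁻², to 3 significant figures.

2.77 × 10⁻⁴ s⁻²

Δρ = 1025.61 − 1023.99 = 1.62 kg m⁻³ over Δz = 99 − 43 = 56 m.
N² = (9.8/1024.8) × (1.62/56) = 2.7664 × 10⁻⁴ s⁻² ≈ 2.77 × 10⁻⁴ s⁻².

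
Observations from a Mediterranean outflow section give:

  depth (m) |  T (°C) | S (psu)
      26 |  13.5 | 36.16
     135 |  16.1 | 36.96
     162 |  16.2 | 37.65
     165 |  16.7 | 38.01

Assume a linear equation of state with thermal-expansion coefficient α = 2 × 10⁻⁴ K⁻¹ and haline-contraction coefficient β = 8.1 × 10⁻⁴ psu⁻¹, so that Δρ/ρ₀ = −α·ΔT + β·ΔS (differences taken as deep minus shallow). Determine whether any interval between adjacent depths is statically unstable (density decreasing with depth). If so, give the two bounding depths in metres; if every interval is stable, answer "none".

Evaluate Δρ/ρ₀ = −αΔT + βΔS across each adjacent pair:
  26–135 m: −αΔT+βΔS = −(2 × 10⁻⁴)(+2.6)+(8.1 × 10⁻⁴)(+0.80) = 1.3 × 10⁻⁴ → stable
  135–162 m: −αΔT+βΔS = −(2 × 10⁻⁴)(+0.1)+(8.1 × 10⁻⁴)(+0.69) = 5.4 × 10⁻⁴ → stable
  162–165 m: −αΔT+βΔS = −(2 × 10⁻⁴)(+0.5)+(8.1 × 10⁻⁴)(+0.36) = 1.9 × 10⁻⁴ → stable
Every interval has Δρ > 0: the column is stably stratified throughout.

none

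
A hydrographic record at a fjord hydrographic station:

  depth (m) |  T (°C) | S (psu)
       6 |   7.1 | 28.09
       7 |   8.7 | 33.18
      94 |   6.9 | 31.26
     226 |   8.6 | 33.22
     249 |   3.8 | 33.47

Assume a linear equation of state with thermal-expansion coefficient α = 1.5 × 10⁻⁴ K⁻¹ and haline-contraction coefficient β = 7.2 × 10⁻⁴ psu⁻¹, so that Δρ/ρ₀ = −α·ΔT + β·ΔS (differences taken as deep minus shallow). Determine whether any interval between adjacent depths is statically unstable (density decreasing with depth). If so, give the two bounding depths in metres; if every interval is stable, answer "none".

Evaluate Δρ/ρ₀ = −αΔT + βΔS across each adjacent pair:
  6–7 m: −αΔT+βΔS = −(1.5 × 10⁻⁴)(+1.6)+(7.2 × 10⁻⁴)(+5.09) = 3.4 × 10⁻³ → stable
  7–94 m: −αΔT+βΔS = −(1.5 × 10⁻⁴)(-1.8)+(7.2 × 10⁻⁴)(-1.92) = -1.1 × 10⁻³ → UNSTABLE
  94–226 m: −αΔT+βΔS = −(1.5 × 10⁻⁴)(+1.7)+(7.2 × 10⁻⁴)(+1.96) = 1.2 × 10⁻³ → stable
  226–249 m: −αΔT+βΔS = −(1.5 × 10⁻⁴)(-4.8)+(7.2 × 10⁻⁴)(+0.25) = 9.0 × 10⁻⁴ → stable
The 7–94 m interval has Δρ < 0: lighter water underlies denser water.

7–94 m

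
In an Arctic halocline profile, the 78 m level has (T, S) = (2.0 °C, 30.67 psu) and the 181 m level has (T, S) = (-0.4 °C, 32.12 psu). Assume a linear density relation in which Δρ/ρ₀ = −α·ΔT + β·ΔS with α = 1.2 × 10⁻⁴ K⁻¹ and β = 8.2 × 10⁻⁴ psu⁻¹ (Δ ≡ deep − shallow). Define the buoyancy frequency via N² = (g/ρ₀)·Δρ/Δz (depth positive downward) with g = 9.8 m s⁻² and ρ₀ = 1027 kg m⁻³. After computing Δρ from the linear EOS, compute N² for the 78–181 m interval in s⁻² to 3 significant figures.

ΔT = -2.4 K, ΔS = +1.45 psu (deep − shallow).
Δρ/ρ₀ = −αΔT + βΔS = 2.88 × 10⁻⁴ + 1.189 × 10⁻³ = 1.477 × 10⁻³, so Δρ ≈ 1.517 kg m⁻³.
N² = (g/ρ₀)·Δρ/Δz = g·(Δρ/ρ₀)/Δz = 9.8 × 1.477 × 10⁻³ / 103 = 1.4053 × 10⁻⁴ s⁻² ≈ 1.41 × 10⁻⁴ s⁻².

1.41 × 10⁻⁴ s⁻²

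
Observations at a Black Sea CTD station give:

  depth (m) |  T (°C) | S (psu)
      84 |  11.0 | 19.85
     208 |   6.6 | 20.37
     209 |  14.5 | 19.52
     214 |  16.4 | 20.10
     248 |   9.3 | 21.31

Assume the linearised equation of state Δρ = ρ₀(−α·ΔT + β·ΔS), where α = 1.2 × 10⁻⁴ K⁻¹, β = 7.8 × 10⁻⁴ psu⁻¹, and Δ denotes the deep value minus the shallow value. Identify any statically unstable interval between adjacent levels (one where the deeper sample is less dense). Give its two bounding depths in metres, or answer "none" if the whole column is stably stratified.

208–209 m

Evaluate Δρ/ρ₀ = −αΔT + βΔS across each adjacent pair:
  84–208 m: −αΔT+βΔS = −(1.2 × 10⁻⁴)(-4.4)+(7.8 × 10⁻⁴)(+0.52) = 9.3 × 10⁻⁴ → stable
  208–209 m: −αΔT+βΔS = −(1.2 × 10⁻⁴)(+7.9)+(7.8 × 10⁻⁴)(-0.85) = -1.6 × 10⁻³ → UNSTABLE
  209–214 m: −αΔT+βΔS = −(1.2 × 10⁻⁴)(+1.9)+(7.8 × 10⁻⁴)(+0.58) = 2.2 × 10⁻⁴ → stable
  214–248 m: −αΔT+βΔS = −(1.2 × 10⁻⁴)(-7.1)+(7.8 × 10⁻⁴)(+1.21) = 1.8 × 10⁻³ → stable
The 208–209 m interval has Δρ < 0: lighter water underlies denser water.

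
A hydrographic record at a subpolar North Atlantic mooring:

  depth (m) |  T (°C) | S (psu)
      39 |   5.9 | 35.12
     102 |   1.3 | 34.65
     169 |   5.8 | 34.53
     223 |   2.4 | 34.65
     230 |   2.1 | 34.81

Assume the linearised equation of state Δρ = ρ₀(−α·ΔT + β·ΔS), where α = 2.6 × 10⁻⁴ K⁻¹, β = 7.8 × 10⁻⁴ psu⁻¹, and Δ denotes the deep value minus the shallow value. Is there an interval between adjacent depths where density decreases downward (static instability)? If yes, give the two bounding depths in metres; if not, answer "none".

Evaluate Δρ/ρ₀ = −αΔT + βΔS across each adjacent pair:
  39–102 m: −αΔT+βΔS = −(2.6 × 10⁻⁴)(-4.6)+(7.8 × 10⁻⁴)(-0.47) = 8.3 × 10⁻⁴ → stable
  102–169 m: −αΔT+βΔS = −(2.6 × 10⁻⁴)(+4.5)+(7.8 × 10⁻⁴)(-0.12) = -1.3 × 10⁻³ → UNSTABLE
  169–223 m: −αΔT+βΔS = −(2.6 × 10⁻⁴)(-3.4)+(7.8 × 10⁻⁴)(+0.12) = 9.8 × 10⁻⁴ → stable
  223–230 m: −αΔT+βΔS = −(2.6 × 10⁻⁴)(-0.3)+(7.8 × 10⁻⁴)(+0.16) = 2.0 × 10⁻⁴ → stable
The 102–169 m interval has Δρ < 0: lighter water underlies denser water.

102–169 m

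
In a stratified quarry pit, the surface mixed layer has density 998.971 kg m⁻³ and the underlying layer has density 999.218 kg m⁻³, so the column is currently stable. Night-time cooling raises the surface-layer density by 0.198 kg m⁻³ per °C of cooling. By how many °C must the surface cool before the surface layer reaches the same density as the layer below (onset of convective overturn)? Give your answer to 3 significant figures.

1.25 °C

Density deficit of the surface layer: 999.218 − 998.971 = 0.247 kg m⁻³.
Required change = 0.247 / 0.198 = 1.25 °C.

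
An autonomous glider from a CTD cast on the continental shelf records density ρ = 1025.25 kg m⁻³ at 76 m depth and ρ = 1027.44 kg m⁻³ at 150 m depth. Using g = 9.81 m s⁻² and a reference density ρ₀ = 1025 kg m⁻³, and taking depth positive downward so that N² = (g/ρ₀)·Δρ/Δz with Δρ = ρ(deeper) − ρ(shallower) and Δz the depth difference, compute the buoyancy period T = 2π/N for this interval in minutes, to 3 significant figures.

Δρ = 1027.44 − 1025.25 = 2.19 kg m⁻³ over Δz = 150 − 76 = 74 m.
N² = (9.81/1025) × (2.19/74) = 2.8324 × 10⁻⁴ s⁻².
N = √(2.8324 × 10⁻⁴) = 0.016830 rad s⁻¹, so T = 2π/N = 373.33 s = 6.2222 min ≈ 6.22 min.

6.22 min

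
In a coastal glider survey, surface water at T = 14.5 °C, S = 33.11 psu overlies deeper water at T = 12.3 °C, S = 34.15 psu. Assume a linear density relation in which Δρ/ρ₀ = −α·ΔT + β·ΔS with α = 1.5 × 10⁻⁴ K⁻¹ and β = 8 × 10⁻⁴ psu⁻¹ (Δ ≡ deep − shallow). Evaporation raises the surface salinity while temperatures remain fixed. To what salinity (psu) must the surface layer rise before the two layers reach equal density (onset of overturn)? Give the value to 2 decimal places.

Neutral buoyancy requires −α(T_deep − T_surf) + β(S_deep − S_surf′) = 0.
S_surf′ = S_deep − (α/β)·ΔT = 34.15 − (1.5 × 10⁻⁴/8 × 10⁻⁴)·(-2.2) = 34.5625 psu.
Increase required: 34.5625 − 33.11 = 1.4525 psu.

34.56 psu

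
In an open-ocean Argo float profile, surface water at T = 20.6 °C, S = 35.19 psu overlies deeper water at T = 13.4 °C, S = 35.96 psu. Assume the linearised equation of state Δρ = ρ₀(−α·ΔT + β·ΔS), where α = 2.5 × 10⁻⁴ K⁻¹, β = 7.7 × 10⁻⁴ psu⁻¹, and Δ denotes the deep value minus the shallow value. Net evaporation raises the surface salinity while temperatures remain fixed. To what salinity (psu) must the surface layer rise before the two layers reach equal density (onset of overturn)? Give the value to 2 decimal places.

Neutral buoyancy requires −α(T_deep − T_surf) + β(S_deep − S_surf′) = 0.
S_surf′ = S_deep − (α/β)·ΔT = 35.96 − (2.5 × 10⁻⁴/7.7 × 10⁻⁴)·(-7.2) = 38.2977 psu.
Increase required: 38.2977 − 35.19 = 3.1077 psu.

38.30 psu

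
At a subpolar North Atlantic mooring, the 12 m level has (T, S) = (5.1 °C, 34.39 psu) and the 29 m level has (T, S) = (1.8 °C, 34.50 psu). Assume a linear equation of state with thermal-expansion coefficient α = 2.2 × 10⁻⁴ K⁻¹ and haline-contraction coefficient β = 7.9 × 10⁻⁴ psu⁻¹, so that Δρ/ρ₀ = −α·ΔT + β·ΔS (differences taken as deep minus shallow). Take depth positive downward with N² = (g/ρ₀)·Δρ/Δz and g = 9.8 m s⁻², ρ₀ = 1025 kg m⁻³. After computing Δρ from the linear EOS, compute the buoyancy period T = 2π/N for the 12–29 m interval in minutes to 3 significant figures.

ΔT = -3.3 K, ΔS = +0.11 psu (deep − shallow).
Δρ/ρ₀ = −αΔT + βΔS = 7.26 × 10⁻⁴ + 8.69 × 10⁻⁵ = 8.129 × 10⁻⁴, so Δρ ≈ 0.8332 kg m⁻³.
N² = (g/ρ₀)·Δρ/Δz = g·(Δρ/ρ₀)/Δz = 9.8 × 8.129 × 10⁻⁴ / 17 = 4.6861 × 10⁻⁴ s⁻².
N = √(4.6861 × 10⁻⁴) = 0.021647 rad s⁻¹ → T = 2π/N = 290.26 s = 4.8377 min ≈ 4.84 min.

4.84 min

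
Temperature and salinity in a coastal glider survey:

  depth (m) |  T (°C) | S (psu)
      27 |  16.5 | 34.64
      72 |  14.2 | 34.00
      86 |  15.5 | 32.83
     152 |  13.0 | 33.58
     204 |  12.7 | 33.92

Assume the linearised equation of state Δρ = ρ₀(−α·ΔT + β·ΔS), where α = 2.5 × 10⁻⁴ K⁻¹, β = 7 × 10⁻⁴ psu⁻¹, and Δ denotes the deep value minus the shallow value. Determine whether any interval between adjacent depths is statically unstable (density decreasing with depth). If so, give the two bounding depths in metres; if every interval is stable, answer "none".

72–86 m

Evaluate Δρ/ρ₀ = −αΔT + βΔS across each adjacent pair:
  27–72 m: −αΔT+βΔS = −(2.5 × 10⁻⁴)(-2.3)+(7 × 10⁻⁴)(-0.64) = 1.3 × 10⁻⁴ → stable
  72–86 m: −αΔT+βΔS = −(2.5 × 10⁻⁴)(+1.3)+(7 × 10⁻⁴)(-1.17) = -1.1 × 10⁻³ → UNSTABLE
  86–152 m: −αΔT+βΔS = −(2.5 × 10⁻⁴)(-2.5)+(7 × 10⁻⁴)(+0.75) = 1.1 × 10⁻³ → stable
  152–204 m: −αΔT+βΔS = −(2.5 × 10⁻⁴)(-0.3)+(7 × 10⁻⁴)(+0.34) = 3.1 × 10⁻⁴ → stable
The 72–86 m interval has Δρ < 0: lighter water underlies denser water.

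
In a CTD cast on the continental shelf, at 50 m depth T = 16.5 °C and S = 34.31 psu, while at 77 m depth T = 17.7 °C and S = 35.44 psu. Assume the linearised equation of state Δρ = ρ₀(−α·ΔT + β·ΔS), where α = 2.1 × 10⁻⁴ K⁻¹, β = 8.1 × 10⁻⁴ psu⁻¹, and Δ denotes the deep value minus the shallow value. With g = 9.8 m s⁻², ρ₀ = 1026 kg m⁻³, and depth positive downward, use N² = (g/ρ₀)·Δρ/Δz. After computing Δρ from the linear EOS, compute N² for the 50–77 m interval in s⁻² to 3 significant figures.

2.41 × 10⁻⁴ s⁻²

ΔT = +1.2 K, ΔS = +1.13 psu (deep − shallow).
Δρ/ρ₀ = −αΔT + βΔS = -2.52 × 10⁻⁴ + 9.153 × 10⁻⁴ = 6.633 × 10⁻⁴, so Δρ ≈ 0.6805 kg m⁻³.
N² = (g/ρ₀)·Δρ/Δz = g·(Δρ/ρ₀)/Δz = 9.8 × 6.633 × 10⁻⁴ / 27 = 2.4075 × 10⁻⁴ s⁻² ≈ 2.41 × 10⁻⁴ s⁻².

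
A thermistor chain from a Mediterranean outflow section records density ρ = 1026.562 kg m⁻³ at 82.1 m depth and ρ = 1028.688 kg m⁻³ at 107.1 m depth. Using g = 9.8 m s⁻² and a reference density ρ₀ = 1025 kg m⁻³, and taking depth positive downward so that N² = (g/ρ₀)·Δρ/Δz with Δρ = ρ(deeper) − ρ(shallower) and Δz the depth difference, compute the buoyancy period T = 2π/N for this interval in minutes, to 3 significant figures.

Δρ = 1028.688 − 1026.562 = 2.126 kg m⁻³ over Δz = 107.1 − 82.1 = 25 m.
N² = (9.8/1025) × (2.126/25) = 8.1307 × 10⁻⁴ s⁻².
N = √(8.1307 × 10⁻⁴) = 0.028514 rad s⁻¹, so T = 2π/N = 220.35 s = 3.6725 min ≈ 3.67 min.

3.67 min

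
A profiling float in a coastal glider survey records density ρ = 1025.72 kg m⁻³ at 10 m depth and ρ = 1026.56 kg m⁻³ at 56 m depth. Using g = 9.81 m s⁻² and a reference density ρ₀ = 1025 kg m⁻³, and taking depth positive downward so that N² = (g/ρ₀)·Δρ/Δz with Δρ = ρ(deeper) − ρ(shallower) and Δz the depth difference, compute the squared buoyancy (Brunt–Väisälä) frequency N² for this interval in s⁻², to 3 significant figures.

Δρ = 1026.56 − 1025.72 = 0.84 kg m⁻³ over Δz = 56 − 10 = 46 m.
N² = (9.81/1025) × (0.84/46) = 1.7477 × 10⁻⁴ s⁻² ≈ 1.75 × 10⁻⁴ s⁻².

1.75 × 10⁻⁴ s⁻²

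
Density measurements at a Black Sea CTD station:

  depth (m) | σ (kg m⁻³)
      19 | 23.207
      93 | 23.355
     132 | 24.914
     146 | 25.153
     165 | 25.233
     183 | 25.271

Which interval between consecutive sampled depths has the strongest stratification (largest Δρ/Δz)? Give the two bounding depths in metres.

93–132 m

Compute the density gradient over each adjacent pair:
  19–93 m: Δρ/Δz = 0.148/74 = 2.0 × 10⁻³ kg m⁻⁴
  93–132 m: Δρ/Δz = 1.559/39 = 0.040 kg m⁻⁴
  132–146 m: Δρ/Δz = 0.239/14 = 0.017 kg m⁻⁴
  146–165 m: Δρ/Δz = 0.080/19 = 4.2 × 10⁻³ kg m⁻⁴
  165–183 m: Δρ/Δz = 0.038/18 = 2.1 × 10⁻³ kg m⁻⁴
The largest gradient is in the 93–132 m interval — the pycnocline.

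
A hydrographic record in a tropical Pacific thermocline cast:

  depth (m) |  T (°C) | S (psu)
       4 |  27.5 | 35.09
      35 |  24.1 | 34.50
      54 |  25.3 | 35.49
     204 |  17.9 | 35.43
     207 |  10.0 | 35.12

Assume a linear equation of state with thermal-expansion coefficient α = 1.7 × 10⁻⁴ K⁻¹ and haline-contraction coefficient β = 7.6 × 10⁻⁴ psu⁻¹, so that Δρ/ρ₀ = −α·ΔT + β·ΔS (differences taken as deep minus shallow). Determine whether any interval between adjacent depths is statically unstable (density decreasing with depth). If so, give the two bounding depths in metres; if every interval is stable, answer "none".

none

Evaluate Δρ/ρ₀ = −αΔT + βΔS across each adjacent pair:
  4–35 m: −αΔT+βΔS = −(1.7 × 10⁻⁴)(-3.4)+(7.6 × 10⁻⁴)(-0.59) = 1.3 × 10⁻⁴ → stable
  35–54 m: −αΔT+βΔS = −(1.7 × 10⁻⁴)(+1.2)+(7.6 × 10⁻⁴)(+0.99) = 5.5 × 10⁻⁴ → stable
  54–204 m: −αΔT+βΔS = −(1.7 × 10⁻⁴)(-7.4)+(7.6 × 10⁻⁴)(-0.06) = 1.2 × 10⁻³ → stable
  204–207 m: −αΔT+βΔS = −(1.7 × 10⁻⁴)(-7.9)+(7.6 × 10⁻⁴)(-0.31) = 1.1 × 10⁻³ → stable
Every interval has Δρ > 0: the column is stably stratified throughout.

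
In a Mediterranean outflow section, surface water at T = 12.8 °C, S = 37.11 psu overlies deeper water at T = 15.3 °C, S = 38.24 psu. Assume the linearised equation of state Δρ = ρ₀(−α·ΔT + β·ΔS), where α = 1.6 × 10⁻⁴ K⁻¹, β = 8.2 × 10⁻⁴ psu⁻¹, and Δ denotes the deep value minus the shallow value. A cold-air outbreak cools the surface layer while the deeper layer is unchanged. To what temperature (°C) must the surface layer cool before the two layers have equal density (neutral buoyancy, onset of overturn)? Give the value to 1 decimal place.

Neutral buoyancy requires Δρ = 0, i.e. −α(T_deep − T_surf′) + β(S_deep − S_surf) = 0.
T_surf′ = T_deep − (β/α)·ΔS = 15.3 − (8.2 × 10⁻⁴/1.6 × 10⁻⁴)·(+1.13) = 9.509 °C.
Cooling required: 12.8 − (9.509) = 3.291 °C.

9.5 °C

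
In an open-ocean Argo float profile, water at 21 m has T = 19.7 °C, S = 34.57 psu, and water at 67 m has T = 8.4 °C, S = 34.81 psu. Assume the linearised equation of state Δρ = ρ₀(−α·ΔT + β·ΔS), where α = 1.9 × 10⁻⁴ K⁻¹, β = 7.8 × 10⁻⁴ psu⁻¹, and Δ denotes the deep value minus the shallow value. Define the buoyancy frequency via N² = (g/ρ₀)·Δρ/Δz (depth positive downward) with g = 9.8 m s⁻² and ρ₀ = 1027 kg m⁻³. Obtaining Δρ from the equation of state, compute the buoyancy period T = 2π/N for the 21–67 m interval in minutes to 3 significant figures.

4.70 min

ΔT = -11.3 K, ΔS = +0.24 psu (deep − shallow).
Δρ/ρ₀ = −αΔT + βΔS = 2.147 × 10⁻³ + 1.872 × 10⁻⁴ = 2.3342 × 10⁻³, so Δρ ≈ 2.397 kg m⁻³.
N² = (g/ρ₀)·Δρ/Δz = g·(Δρ/ρ₀)/Δz = 9.8 × 2.3342 × 10⁻³ / 46 = 4.9729 × 10⁻⁴ s⁻².
N = √(4.9729 × 10⁻⁴) = 0.022300 rad s⁻¹ → T = 2π/N = 281.76 s = 4.6960 min ≈ 4.70 min.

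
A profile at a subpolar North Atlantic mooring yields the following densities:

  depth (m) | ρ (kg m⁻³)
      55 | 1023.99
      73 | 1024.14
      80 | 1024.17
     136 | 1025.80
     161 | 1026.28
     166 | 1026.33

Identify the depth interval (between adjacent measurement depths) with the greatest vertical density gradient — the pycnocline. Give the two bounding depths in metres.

80–136 m

Compute the density gradient over each adjacent pair:
  55–73 m: Δρ/Δz = 0.15/18 = 8.3 × 10⁻³ kg m⁻⁴
  73–80 m: Δρ/Δz = 0.03/7 = 4.3 × 10⁻³ kg m⁻⁴
  80–136 m: Δρ/Δz = 1.63/56 = 0.029 kg m⁻⁴
  136–161 m: Δρ/Δz = 0.48/25 = 0.019 kg m⁻⁴
  161–166 m: Δρ/Δz = 0.05/5 = 0.010 kg m⁻⁴
The largest gradient is in the 80–136 m interval — the pycnocline.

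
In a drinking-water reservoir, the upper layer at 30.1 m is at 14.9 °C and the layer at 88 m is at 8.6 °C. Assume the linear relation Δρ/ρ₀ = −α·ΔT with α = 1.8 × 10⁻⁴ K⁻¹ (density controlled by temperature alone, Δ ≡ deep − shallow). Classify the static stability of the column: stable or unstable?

stable

ΔT = 8.6 − 14.9 = -6.3 K, so Δρ/ρ₀ = −αΔT = 1.134 × 10⁻³.
Δρ/ρ₀ > 0, so Δρ > 0: deeper water is denser → statically stable.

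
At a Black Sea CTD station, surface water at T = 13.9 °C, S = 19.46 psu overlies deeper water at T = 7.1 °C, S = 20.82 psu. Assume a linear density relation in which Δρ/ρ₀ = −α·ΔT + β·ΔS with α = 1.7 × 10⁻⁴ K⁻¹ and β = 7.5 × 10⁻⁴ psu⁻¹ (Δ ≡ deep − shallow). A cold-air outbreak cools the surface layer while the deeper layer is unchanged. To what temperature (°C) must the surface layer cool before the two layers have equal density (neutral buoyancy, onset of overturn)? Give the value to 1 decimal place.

1.1 °C

Neutral buoyancy requires Δρ = 0, i.e. −α(T_deep − T_surf′) + β(S_deep − S_surf) = 0.
T_surf′ = T_deep − (β/α)·ΔS = 7.1 − (7.5 × 10⁻⁴/1.7 × 10⁻⁴)·(+1.36) = 1.100 °C.
Cooling required: 13.9 − (1.100) = 12.800 °C.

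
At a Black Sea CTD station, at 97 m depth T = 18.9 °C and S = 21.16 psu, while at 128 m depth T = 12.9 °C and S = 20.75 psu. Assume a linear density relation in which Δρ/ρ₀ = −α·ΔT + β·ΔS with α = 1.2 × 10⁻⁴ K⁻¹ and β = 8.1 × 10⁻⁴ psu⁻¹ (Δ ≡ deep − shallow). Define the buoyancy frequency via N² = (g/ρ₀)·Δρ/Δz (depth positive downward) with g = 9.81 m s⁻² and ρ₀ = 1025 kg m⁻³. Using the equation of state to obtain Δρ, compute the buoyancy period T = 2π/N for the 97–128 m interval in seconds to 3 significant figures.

567 s

ΔT = -6.0 K, ΔS = -0.41 psu (deep − shallow).
Δρ/ρ₀ = −αΔT + βΔS = 7.20 × 10⁻⁴ − 3.321 × 10⁻⁴ = 3.879 × 10⁻⁴, so Δρ ≈ 0.3976 kg m⁻³.
N² = (g/ρ₀)·Δρ/Δz = g·(Δρ/ρ₀)/Δz = 9.81 × 3.879 × 10⁻⁴ / 31 = 1.2275 × 10⁻⁴ s⁻².
N = √(1.2275 × 10⁻⁴) = 0.011079 rad s⁻¹ → T = 2π/N = 567.13 s ≈ 567 s.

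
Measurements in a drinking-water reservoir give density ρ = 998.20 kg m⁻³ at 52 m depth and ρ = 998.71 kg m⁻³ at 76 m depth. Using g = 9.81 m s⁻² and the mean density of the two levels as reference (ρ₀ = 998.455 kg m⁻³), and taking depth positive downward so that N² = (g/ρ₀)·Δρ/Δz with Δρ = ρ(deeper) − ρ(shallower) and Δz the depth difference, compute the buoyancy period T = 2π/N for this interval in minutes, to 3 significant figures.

Δρ = 998.71 − 998.20 = 0.51 kg m⁻³ over Δz = 76 − 52 = 24 m.
N² = (9.81/998.455) × (0.51/24) = 2.0879 × 10⁻⁴ s⁻².
N = √(2.0879 × 10⁻⁴) = 0.014450 rad s⁻¹, so T = 2π/N = 434.82 s = 7.2470 min ≈ 7.25 min.
Since Δρ > 0 the layer is stably stratified.

7.25 min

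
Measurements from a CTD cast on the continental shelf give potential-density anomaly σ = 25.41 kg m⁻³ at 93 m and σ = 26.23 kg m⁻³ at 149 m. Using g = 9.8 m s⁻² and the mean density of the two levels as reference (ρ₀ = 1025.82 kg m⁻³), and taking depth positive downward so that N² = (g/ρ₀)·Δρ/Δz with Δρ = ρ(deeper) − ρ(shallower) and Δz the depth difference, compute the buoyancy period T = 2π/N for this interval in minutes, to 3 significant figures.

Δρ = 1026.23 − 1025.41 = 0.82 kg m⁻³ over Δz = 149 − 93 = 56 m.
N² = (9.8/1025.82) × (0.82/56) = 1.3989 × 10⁻⁴ s⁻².
N = √(1.3989 × 10⁻⁴) = 0.011828 rad s⁻¹, so T = 2π/N = 531.21 s = 8.8535 min ≈ 8.85 min.

8.85 min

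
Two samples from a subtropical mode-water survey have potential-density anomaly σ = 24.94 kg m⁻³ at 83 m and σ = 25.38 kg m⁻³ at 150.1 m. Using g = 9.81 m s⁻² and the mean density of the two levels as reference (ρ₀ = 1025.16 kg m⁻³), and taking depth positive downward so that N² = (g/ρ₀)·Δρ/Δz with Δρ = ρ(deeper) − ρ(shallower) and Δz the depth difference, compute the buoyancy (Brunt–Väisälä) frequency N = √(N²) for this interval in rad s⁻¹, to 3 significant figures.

7.92 × 10⁻³ rad s⁻¹

Δρ = 1025.38 − 1024.94 = 0.44 kg m⁻³ over Δz = 150.1 − 83 = 67.1 m.
N² = (9.81/1025.16) × (0.44/67.1) = 6.2749 × 10⁻⁵ s⁻².
N = √(6.2749 × 10⁻⁵) = 7.9214 × 10⁻³ rad s⁻¹ ≈ 7.92 × 10⁻³ rad s⁻¹.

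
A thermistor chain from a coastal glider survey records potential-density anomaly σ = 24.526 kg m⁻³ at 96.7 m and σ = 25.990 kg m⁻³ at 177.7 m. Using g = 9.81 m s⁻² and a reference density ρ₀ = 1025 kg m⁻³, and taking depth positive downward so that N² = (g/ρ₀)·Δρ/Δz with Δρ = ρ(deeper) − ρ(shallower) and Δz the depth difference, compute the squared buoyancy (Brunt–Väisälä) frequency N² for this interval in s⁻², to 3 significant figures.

Δρ = 1025.990 − 1024.526 = 1.464 kg m⁻³ over Δz = 177.7 − 96.7 = 81 m.
N² = (9.81/1025) × (1.464/81) = 1.7298 × 10⁻⁴ s⁻² ≈ 1.73 × 10⁻⁴ s⁻².

1.73 × 10⁻⁴ s⁻²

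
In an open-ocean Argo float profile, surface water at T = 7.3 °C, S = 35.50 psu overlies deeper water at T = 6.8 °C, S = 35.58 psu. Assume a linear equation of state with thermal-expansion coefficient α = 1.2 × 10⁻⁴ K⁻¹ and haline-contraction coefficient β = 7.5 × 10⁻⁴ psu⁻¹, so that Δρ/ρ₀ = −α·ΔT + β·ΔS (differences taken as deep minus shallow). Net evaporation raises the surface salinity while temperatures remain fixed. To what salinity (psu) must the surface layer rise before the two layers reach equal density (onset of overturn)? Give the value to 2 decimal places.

35.66 psu

Neutral buoyancy requires −α(T_deep − T_surf) + β(S_deep − S_surf′) = 0.
S_surf′ = S_deep − (α/β)·ΔT = 35.58 − (1.2 × 10⁻⁴/7.5 × 10⁻⁴)·(-0.5) = 35.6600 psu.
Increase required: 35.6600 − 35.50 = 0.1600 psu.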